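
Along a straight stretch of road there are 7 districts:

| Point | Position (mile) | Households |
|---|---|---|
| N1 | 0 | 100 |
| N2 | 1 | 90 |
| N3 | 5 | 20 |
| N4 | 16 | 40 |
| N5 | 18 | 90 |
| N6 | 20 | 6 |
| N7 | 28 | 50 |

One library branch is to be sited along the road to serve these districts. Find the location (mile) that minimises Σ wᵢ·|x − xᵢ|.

x = 5

For a sum of weighted absolute distances on a line, the optimum is the weighted median (not the mean). Total weight W = 396; half-weight = 198.
Sort by position and accumulate weight:
  mile 0 (N1, w=100) → cum 100
  mile 1 (N2, w=90) → cum 190
  mile 5 (N3, w=20) → cum 210  ≥ 198 → median here
  mile 16 (N4, w=40) → cum 250
  mile 18 (N5, w=90) → cum 340
  mile 20 (N6, w=6) → cum 346
  mile 28 (N7, w=50) → cum 396
Optimal location: mile 5.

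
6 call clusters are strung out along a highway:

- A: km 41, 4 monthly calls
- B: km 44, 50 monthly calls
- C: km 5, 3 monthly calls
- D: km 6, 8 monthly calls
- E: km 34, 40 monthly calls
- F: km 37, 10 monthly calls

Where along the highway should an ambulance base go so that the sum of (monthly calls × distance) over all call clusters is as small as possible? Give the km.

x = 37

For a sum of weighted absolute distances on a line, the optimum is the weighted median (not the mean). Total weight W = 115; half-weight = 57.5.
Sort by position and accumulate weight:
  km 5 (C, w=3) → cum 3
  km 6 (D, w=8) → cum 11
  km 34 (E, w=40) → cum 51
  km 37 (F, w=10) → cum 61  ≥ 57.5 → median here
  km 41 (A, w=4) → cum 65
  km 44 (B, w=50) → cum 115
Optimal location: km 37.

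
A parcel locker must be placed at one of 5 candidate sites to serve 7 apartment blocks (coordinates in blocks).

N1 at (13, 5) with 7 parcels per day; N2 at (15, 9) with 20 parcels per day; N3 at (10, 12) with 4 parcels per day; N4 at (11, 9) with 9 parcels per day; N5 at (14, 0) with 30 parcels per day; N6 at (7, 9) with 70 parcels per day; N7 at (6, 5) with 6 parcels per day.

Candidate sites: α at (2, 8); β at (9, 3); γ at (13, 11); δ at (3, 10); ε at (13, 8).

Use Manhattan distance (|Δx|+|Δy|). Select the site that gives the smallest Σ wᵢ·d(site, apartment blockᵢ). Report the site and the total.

ε, total 956 blocks

Total weighted distance at each candidate:
  α (2, 8): total = 1578
  β (9, 3): total = 1224
  γ (13, 11): total = 1172
  δ (3, 10): total = 1510
  ε (13, 8): total = 956
Minimum is at ε with total 956 blocks.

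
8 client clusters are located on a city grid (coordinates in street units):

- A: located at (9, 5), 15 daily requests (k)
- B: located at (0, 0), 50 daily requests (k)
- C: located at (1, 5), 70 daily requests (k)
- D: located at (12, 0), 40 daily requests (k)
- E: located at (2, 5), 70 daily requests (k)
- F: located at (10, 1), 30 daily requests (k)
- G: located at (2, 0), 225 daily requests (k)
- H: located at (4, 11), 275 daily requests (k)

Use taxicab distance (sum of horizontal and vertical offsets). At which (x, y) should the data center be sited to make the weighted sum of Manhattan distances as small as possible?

(2, 5)

Manhattan distance separates: Σwᵢ(|x−xᵢ|+|y−yᵢ|) = Σwᵢ|x−xᵢ| + Σwᵢ|y−yᵢ|, so x and y are optimised independently as 1-D weighted medians.
Total weight W = 775; half = 387.5.
x-coordinate, sorted with cumulative weight:
  x=0 (B, w=50) cum 50
  x=1 (C, w=70) cum 120
  x=2 (E, w=70) cum 190
  x=2 (G, w=225) cum 415  ← median
  x=4 (H, w=275) cum 690
  x=9 (A, w=15) cum 705
  x=10 (F, w=30) cum 735
  x=12 (D, w=40) cum 775
⇒ x* = 2
y-coordinate, sorted with cumulative weight:
  y=0 (B, w=50) cum 50
  y=0 (D, w=40) cum 90
  y=0 (G, w=225) cum 315
  y=1 (F, w=30) cum 345
  y=5 (A, w=15) cum 360
  y=5 (C, w=70) cum 430  ← median
  y=5 (E, w=70) cum 500
  y=11 (H, w=275) cum 775
⇒ y* = 5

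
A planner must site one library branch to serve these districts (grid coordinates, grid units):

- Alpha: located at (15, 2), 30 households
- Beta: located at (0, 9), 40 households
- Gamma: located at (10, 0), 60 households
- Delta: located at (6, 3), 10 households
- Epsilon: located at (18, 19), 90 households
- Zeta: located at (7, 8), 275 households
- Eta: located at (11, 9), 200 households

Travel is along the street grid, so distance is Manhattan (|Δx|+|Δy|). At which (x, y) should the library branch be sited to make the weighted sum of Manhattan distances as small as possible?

(10, 8)

Manhattan distance separates: Σwᵢ(|x−xᵢ|+|y−yᵢ|) = Σwᵢ|x−xᵢ| + Σwᵢ|y−yᵢ|, so x and y are optimised independently as 1-D weighted medians.
Total weight W = 705; half = 352.5.
x-coordinate, sorted with cumulative weight:
  x=0 (Beta, w=40) cum 40
  x=6 (Delta, w=10) cum 50
  x=7 (Zeta, w=275) cum 325
  x=10 (Gamma, w=60) cum 385  ← median
  x=11 (Eta, w=200) cum 585
  x=15 (Alpha, w=30) cum 615
  x=18 (Epsilon, w=90) cum 705
⇒ x* = 10
y-coordinate, sorted with cumulative weight:
  y=0 (Gamma, w=60) cum 60
  y=2 (Alpha, w=30) cum 90
  y=3 (Delta, w=10) cum 100
  y=8 (Zeta, w=275) cum 375  ← median
  y=9 (Beta, w=40) cum 415
  y=9 (Eta, w=200) cum 615
  y=19 (Epsilon, w=90) cum 705
⇒ y* = 8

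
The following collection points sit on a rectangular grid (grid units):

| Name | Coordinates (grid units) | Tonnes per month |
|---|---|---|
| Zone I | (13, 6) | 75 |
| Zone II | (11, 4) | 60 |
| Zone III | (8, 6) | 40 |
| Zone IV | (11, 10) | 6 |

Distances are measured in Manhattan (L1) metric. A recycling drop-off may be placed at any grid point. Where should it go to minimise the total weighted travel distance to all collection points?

(11, 6)

Manhattan distance separates: Σwᵢ(|x−xᵢ|+|y−yᵢ|) = Σwᵢ|x−xᵢ| + Σwᵢ|y−yᵢ|, so x and y are optimised independently as 1-D weighted medians.
Total weight W = 181; half = 90.5.
x-coordinate, sorted with cumulative weight:
  x=8 (Zone III, w=40) cum 40
  x=11 (Zone II, w=60) cum 100  ← median
  x=11 (Zone IV, w=6) cum 106
  x=13 (Zone I, w=75) cum 181
⇒ x* = 11
y-coordinate, sorted with cumulative weight:
  y=4 (Zone II, w=60) cum 60
  y=6 (Zone I, w=75) cum 135  ← median
  y=6 (Zone III, w=40) cum 175
  y=10 (Zone IV, w=6) cum 181
⇒ y* = 6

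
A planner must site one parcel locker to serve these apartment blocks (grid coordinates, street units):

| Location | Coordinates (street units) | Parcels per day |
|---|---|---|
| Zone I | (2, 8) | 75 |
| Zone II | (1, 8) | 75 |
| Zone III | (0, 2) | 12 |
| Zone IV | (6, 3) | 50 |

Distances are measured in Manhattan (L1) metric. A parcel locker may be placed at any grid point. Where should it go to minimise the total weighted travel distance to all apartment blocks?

Manhattan distance separates: Σwᵢ(|x−xᵢ|+|y−yᵢ|) = Σwᵢ|x−xᵢ| + Σwᵢ|y−yᵢ|, so x and y are optimised independently as 1-D weighted medians.
Total weight W = 212; half = 106.
x-coordinate, sorted with cumulative weight:
  x=0 (Zone III, w=12) cum 12
  x=1 (Zone II, w=75) cum 87
  x=2 (Zone I, w=75) cum 162  ← median
  x=6 (Zone IV, w=50) cum 212
⇒ x* = 2
y-coordinate, sorted with cumulative weight:
  y=2 (Zone III, w=12) cum 12
  y=3 (Zone IV, w=50) cum 62
  y=8 (Zone I, w=75) cum 137  ← median
  y=8 (Zone II, w=75) cum 212
⇒ y* = 8

(2, 8)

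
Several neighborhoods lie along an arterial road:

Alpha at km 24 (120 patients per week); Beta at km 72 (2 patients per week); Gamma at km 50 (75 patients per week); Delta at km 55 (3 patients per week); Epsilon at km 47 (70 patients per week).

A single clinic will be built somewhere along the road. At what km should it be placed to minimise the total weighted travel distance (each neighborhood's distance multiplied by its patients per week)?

x = 47

For a sum of weighted absolute distances on a line, the optimum is the weighted median (not the mean). Total weight W = 270; half-weight = 135.
Sort by position and accumulate weight:
  km 24 (Alpha, w=120) → cum 120
  km 47 (Epsilon, w=70) → cum 190  ≥ 135 → median here
  km 50 (Gamma, w=75) → cum 265
  km 55 (Delta, w=3) → cum 268
  km 72 (Beta, w=2) → cum 270
Optimal location: km 47.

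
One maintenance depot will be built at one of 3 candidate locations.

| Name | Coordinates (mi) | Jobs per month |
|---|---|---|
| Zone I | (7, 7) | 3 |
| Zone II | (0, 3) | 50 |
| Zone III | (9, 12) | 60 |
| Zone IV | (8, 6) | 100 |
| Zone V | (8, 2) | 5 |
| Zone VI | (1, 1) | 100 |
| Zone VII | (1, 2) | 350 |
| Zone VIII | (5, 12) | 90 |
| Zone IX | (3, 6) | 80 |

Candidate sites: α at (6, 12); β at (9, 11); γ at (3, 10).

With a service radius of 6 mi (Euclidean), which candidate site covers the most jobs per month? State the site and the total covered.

Coverage radius r = 6 mi; a point is covered iff (Δx)²+(Δy)² ≤ 6² = 36.
  α (6, 12): covers {Zone I, Zone III, Zone VIII} → 153
  β (9, 11): covers {Zone I, Zone III, Zone IV, Zone VIII} → 253
  γ (3, 10): covers {Zone I, Zone VIII, Zone IX} → 173
Maximum coverage at β: 253 jobs per month.

β, covering 253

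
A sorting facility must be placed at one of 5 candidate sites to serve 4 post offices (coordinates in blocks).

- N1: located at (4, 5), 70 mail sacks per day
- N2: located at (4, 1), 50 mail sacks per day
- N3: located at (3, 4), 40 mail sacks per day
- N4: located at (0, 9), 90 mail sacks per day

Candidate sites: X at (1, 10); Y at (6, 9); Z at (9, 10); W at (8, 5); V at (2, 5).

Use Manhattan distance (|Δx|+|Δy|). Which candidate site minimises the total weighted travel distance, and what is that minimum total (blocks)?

Total weighted distance at each candidate:
  X (1, 10): total = 1660
  Y (6, 9): total = 1780
  Z (9, 10): total = 2780
  W (8, 5): total = 2000
  V (2, 5): total = 1060
Minimum is at V with total 1060 blocks.

V, total 1060 blocks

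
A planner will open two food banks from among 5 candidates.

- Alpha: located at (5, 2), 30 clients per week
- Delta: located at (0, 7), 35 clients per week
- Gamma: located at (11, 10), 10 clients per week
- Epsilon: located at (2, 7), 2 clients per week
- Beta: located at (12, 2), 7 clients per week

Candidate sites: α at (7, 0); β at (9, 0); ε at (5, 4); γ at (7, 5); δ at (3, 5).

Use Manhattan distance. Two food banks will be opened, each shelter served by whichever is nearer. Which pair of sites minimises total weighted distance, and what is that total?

Evaluate every pair (each demand assigned to the nearer of the two):
  {ε, δ}: total = 424
  {γ, δ}: total = 477
  {α, δ}: total = 480
  {β, δ}: total = 486
  {ε, γ}: total = 498
  {β, ε}: total = 507
  {α, ε}: total = 521
  {α, γ}: total = 588
  {β, γ}: total = 604
  {α, β}: total = 789
Best pair: {ε, δ} with total 424.

{ε, δ}, total 424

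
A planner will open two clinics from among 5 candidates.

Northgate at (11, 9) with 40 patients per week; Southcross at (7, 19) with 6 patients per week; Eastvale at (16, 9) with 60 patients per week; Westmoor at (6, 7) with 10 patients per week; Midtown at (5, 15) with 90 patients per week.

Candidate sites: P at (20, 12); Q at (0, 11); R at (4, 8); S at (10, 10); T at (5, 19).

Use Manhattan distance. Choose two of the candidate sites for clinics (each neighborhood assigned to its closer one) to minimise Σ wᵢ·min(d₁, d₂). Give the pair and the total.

Evaluate every pair (each demand assigned to the nearer of the two):
  {S, T}: total = 942
  {R, S}: total = 1322
  {P, T}: total = 1402
  {Q, S}: total = 1452
  {R, T}: total = 1502
  {P, S}: total = 1542
  {P, R}: total = 1574
  {P, Q}: total = 1900
  {Q, R}: total = 1934
  {Q, T}: total = 2072
Best pair: {S, T} with total 942.

{S, T}, total 942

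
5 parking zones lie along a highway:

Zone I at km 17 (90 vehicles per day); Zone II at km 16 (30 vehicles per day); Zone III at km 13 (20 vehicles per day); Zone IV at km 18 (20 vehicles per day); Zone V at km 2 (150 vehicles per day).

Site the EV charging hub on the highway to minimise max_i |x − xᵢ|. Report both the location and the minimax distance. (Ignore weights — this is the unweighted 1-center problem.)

The 1-center on a line is the midpoint of the two extreme points: leftmost at 2, rightmost at 18.
Optimal location = (2 + 18)/2 = 10; maximum distance = (18 − 2)/2 = 8.

location 10, max distance 8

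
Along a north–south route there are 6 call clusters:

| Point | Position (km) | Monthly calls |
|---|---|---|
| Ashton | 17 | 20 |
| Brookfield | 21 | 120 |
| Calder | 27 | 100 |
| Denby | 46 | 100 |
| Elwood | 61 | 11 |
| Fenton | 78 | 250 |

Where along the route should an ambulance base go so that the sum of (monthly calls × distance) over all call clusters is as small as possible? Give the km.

x = 46

For a sum of weighted absolute distances on a line, the optimum is the weighted median (not the mean). Total weight W = 601; half-weight = 300.5.
Sort by position and accumulate weight:
  km 17 (Ashton, w=20) → cum 20
  km 21 (Brookfield, w=120) → cum 140
  km 27 (Calder, w=100) → cum 240
  km 46 (Denby, w=100) → cum 340  ≥ 300.5 → median here
  km 61 (Elwood, w=11) → cum 351
  km 78 (Fenton, w=250) → cum 601
Optimal location: km 46.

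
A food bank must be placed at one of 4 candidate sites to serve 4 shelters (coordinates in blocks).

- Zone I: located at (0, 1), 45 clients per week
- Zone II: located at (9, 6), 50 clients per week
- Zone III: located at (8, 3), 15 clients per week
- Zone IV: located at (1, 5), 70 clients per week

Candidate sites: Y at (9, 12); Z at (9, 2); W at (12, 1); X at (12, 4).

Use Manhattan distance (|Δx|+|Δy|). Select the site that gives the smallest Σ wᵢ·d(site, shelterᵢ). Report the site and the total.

Z, total 1450 blocks

Total weighted distance at each candidate:
  Y (9, 12): total = 2400
  Z (9, 2): total = 1450
  W (12, 1): total = 2080
  X (12, 4): total = 1840
Minimum is at Z with total 1450 blocks.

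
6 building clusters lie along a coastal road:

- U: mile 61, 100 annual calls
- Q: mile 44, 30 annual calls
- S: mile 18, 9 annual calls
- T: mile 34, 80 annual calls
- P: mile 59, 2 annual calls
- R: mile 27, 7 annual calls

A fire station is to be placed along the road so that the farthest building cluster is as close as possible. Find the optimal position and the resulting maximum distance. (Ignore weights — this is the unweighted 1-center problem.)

location 39.5, max distance 21.5

The 1-center on a line is the midpoint of the two extreme points: leftmost at 18, rightmost at 61.
Optimal location = (18 + 61)/2 = 39.5; maximum distance = (61 − 18)/2 = 21.5.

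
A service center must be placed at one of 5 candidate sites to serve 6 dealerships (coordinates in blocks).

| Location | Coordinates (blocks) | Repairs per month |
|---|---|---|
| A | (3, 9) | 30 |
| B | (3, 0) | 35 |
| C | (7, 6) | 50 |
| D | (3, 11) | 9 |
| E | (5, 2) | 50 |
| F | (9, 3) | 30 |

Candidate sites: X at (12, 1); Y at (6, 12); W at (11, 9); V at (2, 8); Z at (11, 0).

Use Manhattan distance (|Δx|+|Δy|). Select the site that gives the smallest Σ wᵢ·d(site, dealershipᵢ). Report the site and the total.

V, total 1571 blocks

Total weighted distance at each candidate:
  X (12, 1): total = 2081
  Y (6, 12): total = 2001
  W (11, 9): total = 2165
  V (2, 8): total = 1571
  Z (11, 0): total = 2011
Minimum is at V with total 1571 blocks.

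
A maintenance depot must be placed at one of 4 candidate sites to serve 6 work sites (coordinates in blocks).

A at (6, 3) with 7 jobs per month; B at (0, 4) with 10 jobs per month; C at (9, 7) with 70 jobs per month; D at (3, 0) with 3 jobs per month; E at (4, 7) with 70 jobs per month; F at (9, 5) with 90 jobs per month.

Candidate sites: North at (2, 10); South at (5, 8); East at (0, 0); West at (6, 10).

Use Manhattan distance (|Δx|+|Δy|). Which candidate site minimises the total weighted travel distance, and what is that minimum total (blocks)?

South, total 1282 blocks

Total weighted distance at each candidate:
  North (2, 10): total = 2320
  South (5, 8): total = 1282
  East (0, 0): total = 3262
  West (6, 10): total = 1698
Minimum is at South with total 1282 blocks.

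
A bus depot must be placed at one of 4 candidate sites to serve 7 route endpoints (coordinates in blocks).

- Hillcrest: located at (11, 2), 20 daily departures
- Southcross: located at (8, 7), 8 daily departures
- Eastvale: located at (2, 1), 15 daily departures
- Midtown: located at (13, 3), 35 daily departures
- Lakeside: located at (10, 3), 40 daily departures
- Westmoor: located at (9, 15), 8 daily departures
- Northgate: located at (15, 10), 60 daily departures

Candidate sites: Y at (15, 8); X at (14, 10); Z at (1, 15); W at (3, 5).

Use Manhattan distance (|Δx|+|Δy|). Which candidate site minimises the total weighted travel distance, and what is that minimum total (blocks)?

Total weighted distance at each candidate:
  Y (15, 8): total = 1433
  X (14, 10): total = 1467
  Z (1, 15): total = 3689
  W (3, 5): total = 2279
Minimum is at Y with total 1433 blocks.

Y, total 1433 blocks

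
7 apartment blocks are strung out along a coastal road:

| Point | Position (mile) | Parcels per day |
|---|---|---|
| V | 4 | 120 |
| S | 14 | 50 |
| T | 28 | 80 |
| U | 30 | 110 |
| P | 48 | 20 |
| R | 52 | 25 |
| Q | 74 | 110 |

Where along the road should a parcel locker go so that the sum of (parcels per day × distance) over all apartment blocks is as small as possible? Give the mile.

x = 30

For a sum of weighted absolute distances on a line, the optimum is the weighted median (not the mean). Total weight W = 515; half-weight = 257.5.
Sort by position and accumulate weight:
  mile 4 (V, w=120) → cum 120
  mile 14 (S, w=50) → cum 170
  mile 28 (T, w=80) → cum 250
  mile 30 (U, w=110) → cum 360  ≥ 257.5 → median here
  mile 48 (P, w=20) → cum 380
  mile 52 (R, w=25) → cum 405
  mile 74 (Q, w=110) → cum 515
Optimal location: mile 30.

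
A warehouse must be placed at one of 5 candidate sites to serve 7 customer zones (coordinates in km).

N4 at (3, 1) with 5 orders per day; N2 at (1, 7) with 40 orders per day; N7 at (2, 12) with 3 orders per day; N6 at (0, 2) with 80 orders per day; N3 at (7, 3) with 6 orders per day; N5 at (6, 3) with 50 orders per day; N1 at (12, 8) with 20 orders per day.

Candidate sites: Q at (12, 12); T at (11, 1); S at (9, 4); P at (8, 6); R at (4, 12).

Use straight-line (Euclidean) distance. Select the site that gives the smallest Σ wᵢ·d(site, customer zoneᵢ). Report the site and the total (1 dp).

Total weighted distance at each candidate:
  Q (12, 12): total = 2516.6
  T (11, 1): total = 1870.3
  S (9, 4): total = 1416.3
  P (8, 6): total = 1347.9
  R (4, 12): total = 1852.9
Minimum is at P with total 1347.9 km.

P, total 1347.9 km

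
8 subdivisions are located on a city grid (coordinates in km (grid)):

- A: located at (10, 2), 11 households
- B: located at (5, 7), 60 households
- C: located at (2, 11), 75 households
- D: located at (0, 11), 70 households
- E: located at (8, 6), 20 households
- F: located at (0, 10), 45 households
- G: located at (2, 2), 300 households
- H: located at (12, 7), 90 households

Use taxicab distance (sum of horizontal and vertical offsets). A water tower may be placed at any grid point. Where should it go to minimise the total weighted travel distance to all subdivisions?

Manhattan distance separates: Σwᵢ(|x−xᵢ|+|y−yᵢ|) = Σwᵢ|x−xᵢ| + Σwᵢ|y−yᵢ|, so x and y are optimised independently as 1-D weighted medians.
Total weight W = 671; half = 335.5.
x-coordinate, sorted with cumulative weight:
  x=0 (D, w=70) cum 70
  x=0 (F, w=45) cum 115
  x=2 (C, w=75) cum 190
  x=2 (G, w=300) cum 490  ← median
  x=5 (B, w=60) cum 550
  x=8 (E, w=20) cum 570
  x=10 (A, w=11) cum 581
  x=12 (H, w=90) cum 671
⇒ x* = 2
y-coordinate, sorted with cumulative weight:
  y=2 (A, w=11) cum 11
  y=2 (G, w=300) cum 311
  y=6 (E, w=20) cum 331
  y=7 (B, w=60) cum 391  ← median
  y=7 (H, w=90) cum 481
  y=10 (F, w=45) cum 526
  y=11 (C, w=75) cum 601
  y=11 (D, w=70) cum 671
⇒ y* = 7

(2, 7)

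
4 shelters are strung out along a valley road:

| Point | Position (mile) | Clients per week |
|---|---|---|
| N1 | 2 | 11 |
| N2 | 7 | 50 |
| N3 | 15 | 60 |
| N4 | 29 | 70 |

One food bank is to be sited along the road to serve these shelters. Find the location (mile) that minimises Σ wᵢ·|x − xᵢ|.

For a sum of weighted absolute distances on a line, the optimum is the weighted median (not the mean). Total weight W = 191; half-weight = 95.5.
Sort by position and accumulate weight:
  mile 2 (N1, w=11) → cum 11
  mile 7 (N2, w=50) → cum 61
  mile 15 (N3, w=60) → cum 121  ≥ 95.5 → median here
  mile 29 (N4, w=70) → cum 191
Optimal location: mile 15.

x = 15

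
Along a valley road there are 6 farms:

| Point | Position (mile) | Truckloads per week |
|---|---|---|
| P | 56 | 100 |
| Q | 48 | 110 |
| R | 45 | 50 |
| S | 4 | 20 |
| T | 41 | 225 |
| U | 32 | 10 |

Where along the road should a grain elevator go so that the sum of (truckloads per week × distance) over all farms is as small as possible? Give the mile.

For a sum of weighted absolute distances on a line, the optimum is the weighted median (not the mean). Total weight W = 515; half-weight = 257.5.
Sort by position and accumulate weight:
  mile 4 (S, w=20) → cum 20
  mile 32 (U, w=10) → cum 30
  mile 41 (T, w=225) → cum 255
  mile 45 (R, w=50) → cum 305  ≥ 257.5 → median here
  mile 48 (Q, w=110) → cum 415
  mile 56 (P, w=100) → cum 515
Optimal location: mile 45.

x = 45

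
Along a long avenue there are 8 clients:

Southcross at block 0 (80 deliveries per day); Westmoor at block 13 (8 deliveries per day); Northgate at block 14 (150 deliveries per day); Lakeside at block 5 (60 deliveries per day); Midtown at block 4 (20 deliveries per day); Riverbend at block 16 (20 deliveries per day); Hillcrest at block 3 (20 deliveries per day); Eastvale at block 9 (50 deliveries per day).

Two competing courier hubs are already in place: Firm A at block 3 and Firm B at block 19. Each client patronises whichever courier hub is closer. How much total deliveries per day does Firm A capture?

The indifferent point is the midpoint (3+19)/2 = 11; clients left of it (closer to Firm A at 3) go to Firm A, those right go to Firm B.
  Southcross at 0 (w=80) → Firm A
  Hillcrest at 3 (w=20) → Firm A
  Midtown at 4 (w=20) → Firm A
  Lakeside at 5 (w=60) → Firm A
  Eastvale at 9 (w=50) → Firm A
  Westmoor at 13 (w=8) → Firm B
  Northgate at 14 (w=150) → Firm B
  Riverbend at 16 (w=20) → Firm B
Firm A captures 230; Firm B captures 178.

230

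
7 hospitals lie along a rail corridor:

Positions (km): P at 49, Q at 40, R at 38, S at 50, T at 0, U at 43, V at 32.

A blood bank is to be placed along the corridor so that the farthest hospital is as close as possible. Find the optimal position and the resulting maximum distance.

The 1-center on a line is the midpoint of the two extreme points: leftmost at 0, rightmost at 50.
Optimal location = (0 + 50)/2 = 25; maximum distance = (50 − 0)/2 = 25.

location 25, max distance 25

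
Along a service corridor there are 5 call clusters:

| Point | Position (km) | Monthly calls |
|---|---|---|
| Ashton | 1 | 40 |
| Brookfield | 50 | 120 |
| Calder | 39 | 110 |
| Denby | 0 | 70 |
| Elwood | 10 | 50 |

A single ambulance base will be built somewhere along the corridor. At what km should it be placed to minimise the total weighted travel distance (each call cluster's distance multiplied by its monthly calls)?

For a sum of weighted absolute distances on a line, the optimum is the weighted median (not the mean). Total weight W = 390; half-weight = 195.
Sort by position and accumulate weight:
  km 0 (Denby, w=70) → cum 70
  km 1 (Ashton, w=40) → cum 110
  km 10 (Elwood, w=50) → cum 160
  km 39 (Calder, w=110) → cum 270  ≥ 195 → median here
  km 50 (Brookfield, w=120) → cum 390
Optimal location: km 39.

x = 39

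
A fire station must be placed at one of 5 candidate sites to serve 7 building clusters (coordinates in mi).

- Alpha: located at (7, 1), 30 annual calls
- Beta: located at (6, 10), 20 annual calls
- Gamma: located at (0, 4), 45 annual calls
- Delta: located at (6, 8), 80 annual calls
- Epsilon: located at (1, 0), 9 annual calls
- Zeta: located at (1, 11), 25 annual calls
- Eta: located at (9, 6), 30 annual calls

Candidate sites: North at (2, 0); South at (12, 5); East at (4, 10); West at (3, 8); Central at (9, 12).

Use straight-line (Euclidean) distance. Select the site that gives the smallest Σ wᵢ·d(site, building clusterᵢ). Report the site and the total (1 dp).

Total weighted distance at each candidate:
  North (2, 0): total = 1846.9
  South (12, 5): total = 1943.7
  East (4, 10): total = 1240.5
  West (3, 8): total = 1133.1
  Central (9, 12): total = 1860.7
Minimum is at West with total 1133.1 mi.

West, total 1133.1 mi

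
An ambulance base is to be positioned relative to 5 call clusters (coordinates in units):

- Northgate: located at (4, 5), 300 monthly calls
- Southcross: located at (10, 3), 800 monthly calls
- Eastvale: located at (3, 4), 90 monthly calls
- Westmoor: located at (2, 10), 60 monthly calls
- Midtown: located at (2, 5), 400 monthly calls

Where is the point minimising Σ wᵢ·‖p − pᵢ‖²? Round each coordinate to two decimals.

(6.30, 4.16)

The minimiser of Σwᵢ‖p−pᵢ‖² is the weighted centroid p* = (Σwᵢpᵢ)/(Σwᵢ).
Σwᵢ = 1650.
Σwᵢxᵢ = 300·4 + 800·10 + 90·3 + 60·2 + 400·2 = 10390.
Σwᵢyᵢ = 300·5 + 800·3 + 90·4 + 60·10 + 400·5 = 6860.
x* = 10390/1650 = 6.30, y* = 6860/1650 = 4.16.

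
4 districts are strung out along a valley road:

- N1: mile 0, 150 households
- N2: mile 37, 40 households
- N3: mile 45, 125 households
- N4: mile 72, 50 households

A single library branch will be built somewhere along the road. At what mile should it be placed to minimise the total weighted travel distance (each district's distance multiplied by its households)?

x = 37

For a sum of weighted absolute distances on a line, the optimum is the weighted median (not the mean). Total weight W = 365; half-weight = 182.5.
Sort by position and accumulate weight:
  mile 0 (N1, w=150) → cum 150
  mile 37 (N2, w=40) → cum 190  ≥ 182.5 → median here
  mile 45 (N3, w=125) → cum 315
  mile 72 (N4, w=50) → cum 365
Optimal location: mile 37.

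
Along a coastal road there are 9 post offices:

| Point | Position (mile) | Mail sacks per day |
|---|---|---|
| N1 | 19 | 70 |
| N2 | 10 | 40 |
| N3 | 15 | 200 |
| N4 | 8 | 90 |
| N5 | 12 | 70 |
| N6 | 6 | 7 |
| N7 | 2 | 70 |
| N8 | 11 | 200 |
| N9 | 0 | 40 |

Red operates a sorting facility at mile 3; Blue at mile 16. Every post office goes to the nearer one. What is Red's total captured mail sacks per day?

The indifferent point is the midpoint (3+16)/2 = 9.5; post offices left of it (closer to Red at 3) go to Red, those right go to Blue.
  N9 at 0 (w=40) → Red
  N7 at 2 (w=70) → Red
  N6 at 6 (w=7) → Red
  N4 at 8 (w=90) → Red
  N2 at 10 (w=40) → Blue
  N8 at 11 (w=200) → Blue
  N5 at 12 (w=70) → Blue
  N3 at 15 (w=200) → Blue
  N1 at 19 (w=70) → Blue
Red captures 207; Blue captures 580.

207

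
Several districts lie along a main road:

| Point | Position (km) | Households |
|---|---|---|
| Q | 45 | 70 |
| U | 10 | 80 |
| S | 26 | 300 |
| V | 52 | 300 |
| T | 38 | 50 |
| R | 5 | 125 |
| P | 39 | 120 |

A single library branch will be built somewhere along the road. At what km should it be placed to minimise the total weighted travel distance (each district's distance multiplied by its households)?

x = 38

For a sum of weighted absolute distances on a line, the optimum is the weighted median (not the mean). Total weight W = 1045; half-weight = 522.5.
Sort by position and accumulate weight:
  km 5 (R, w=125) → cum 125
  km 10 (U, w=80) → cum 205
  km 26 (S, w=300) → cum 505
  km 38 (T, w=50) → cum 555  ≥ 522.5 → median here
  km 39 (P, w=120) → cum 675
  km 45 (Q, w=70) → cum 745
  km 52 (V, w=300) → cum 1045
Optimal location: km 38.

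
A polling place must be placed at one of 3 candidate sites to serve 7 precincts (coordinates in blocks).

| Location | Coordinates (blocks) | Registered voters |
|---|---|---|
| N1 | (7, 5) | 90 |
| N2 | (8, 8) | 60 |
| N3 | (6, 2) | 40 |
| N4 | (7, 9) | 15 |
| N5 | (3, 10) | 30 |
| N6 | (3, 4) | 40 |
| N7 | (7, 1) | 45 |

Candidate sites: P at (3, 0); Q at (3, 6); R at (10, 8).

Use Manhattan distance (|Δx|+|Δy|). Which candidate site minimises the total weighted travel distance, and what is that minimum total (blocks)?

Total weighted distance at each candidate:
  P (3, 0): total = 2670
  Q (3, 6): total = 1860
  R (10, 8): total = 2280
Minimum is at Q with total 1860 blocks.

Q, total 1860 blocks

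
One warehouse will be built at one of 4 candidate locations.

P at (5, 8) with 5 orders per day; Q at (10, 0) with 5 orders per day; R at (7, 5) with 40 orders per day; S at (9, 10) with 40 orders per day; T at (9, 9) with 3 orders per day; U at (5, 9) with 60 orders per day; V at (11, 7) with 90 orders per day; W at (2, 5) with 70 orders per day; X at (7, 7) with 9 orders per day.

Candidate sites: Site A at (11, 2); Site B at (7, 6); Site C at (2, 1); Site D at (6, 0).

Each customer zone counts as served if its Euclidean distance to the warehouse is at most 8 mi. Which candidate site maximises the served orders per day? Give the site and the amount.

Site B, covering 322

Coverage radius r = 8 mi; a point is covered iff (Δx)²+(Δy)² ≤ 8² = 64.
  Site A (11, 2): covers {Q, R, T, V, X} → 147
  Site B (7, 6): covers {P, Q, R, S, T, U, V, W, X} → 322
  Site C (2, 1): covers {P, R, W, X} → 124
  Site D (6, 0): covers {Q, R, W, X} → 124
Maximum coverage at Site B: 322 orders per day.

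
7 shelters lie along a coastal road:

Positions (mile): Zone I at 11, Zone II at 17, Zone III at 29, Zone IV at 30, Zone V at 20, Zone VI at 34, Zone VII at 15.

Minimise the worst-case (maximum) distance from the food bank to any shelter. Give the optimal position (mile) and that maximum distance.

The 1-center on a line is the midpoint of the two extreme points: leftmost at 11, rightmost at 34.
Optimal location = (11 + 34)/2 = 22.5; maximum distance = (34 − 11)/2 = 11.5.

location 22.5, max distance 11.5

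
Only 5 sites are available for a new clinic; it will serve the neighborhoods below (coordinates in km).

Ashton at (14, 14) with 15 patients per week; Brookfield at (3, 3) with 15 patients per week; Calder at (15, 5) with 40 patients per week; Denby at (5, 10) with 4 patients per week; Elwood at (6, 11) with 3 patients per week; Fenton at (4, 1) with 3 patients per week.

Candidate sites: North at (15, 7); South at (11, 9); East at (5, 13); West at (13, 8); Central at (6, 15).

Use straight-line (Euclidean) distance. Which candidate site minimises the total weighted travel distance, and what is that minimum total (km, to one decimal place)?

North, total 484.7 km

Total weighted distance at each candidate:
  North (15, 7): total = 484.7
  South (11, 9): total = 536.1
  East (5, 13): total = 855.9
  West (13, 8): total = 493.2
  Central (6, 15): total = 919.4
Minimum is at North with total 484.7 km.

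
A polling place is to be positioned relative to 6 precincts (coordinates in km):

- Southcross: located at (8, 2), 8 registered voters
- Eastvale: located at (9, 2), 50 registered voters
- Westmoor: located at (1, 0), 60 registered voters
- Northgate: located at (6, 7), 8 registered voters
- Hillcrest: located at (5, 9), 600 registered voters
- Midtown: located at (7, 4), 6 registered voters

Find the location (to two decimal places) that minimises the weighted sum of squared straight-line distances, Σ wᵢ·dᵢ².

The minimiser of Σwᵢ‖p−pᵢ‖² is the weighted centroid p* = (Σwᵢpᵢ)/(Σwᵢ).
Σwᵢ = 732.
Σwᵢxᵢ = 8·8 + 50·9 + 60·1 + 8·6 + 600·5 + 6·7 = 3664.
Σwᵢyᵢ = 8·2 + 50·2 + 60·0 + 8·7 + 600·9 + 6·4 = 5596.
x* = 3664/732 = 5.01, y* = 5596/732 = 7.64.

(5.01, 7.64)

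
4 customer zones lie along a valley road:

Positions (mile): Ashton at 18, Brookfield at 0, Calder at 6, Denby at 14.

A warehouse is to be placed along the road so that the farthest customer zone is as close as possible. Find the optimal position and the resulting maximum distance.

The 1-center on a line is the midpoint of the two extreme points: leftmost at 0, rightmost at 18.
Optimal location = (0 + 18)/2 = 9; maximum distance = (18 − 0)/2 = 9.

location 9, max distance 9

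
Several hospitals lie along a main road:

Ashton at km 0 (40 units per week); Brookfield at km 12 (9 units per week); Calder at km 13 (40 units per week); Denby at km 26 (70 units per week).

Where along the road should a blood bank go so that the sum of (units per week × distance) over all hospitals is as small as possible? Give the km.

For a sum of weighted absolute distances on a line, the optimum is the weighted median (not the mean). Total weight W = 159; half-weight = 79.5.
Sort by position and accumulate weight:
  km 0 (Ashton, w=40) → cum 40
  km 12 (Brookfield, w=9) → cum 49
  km 13 (Calder, w=40) → cum 89  ≥ 79.5 → median here
  km 26 (Denby, w=70) → cum 159
Optimal location: km 13.

x = 13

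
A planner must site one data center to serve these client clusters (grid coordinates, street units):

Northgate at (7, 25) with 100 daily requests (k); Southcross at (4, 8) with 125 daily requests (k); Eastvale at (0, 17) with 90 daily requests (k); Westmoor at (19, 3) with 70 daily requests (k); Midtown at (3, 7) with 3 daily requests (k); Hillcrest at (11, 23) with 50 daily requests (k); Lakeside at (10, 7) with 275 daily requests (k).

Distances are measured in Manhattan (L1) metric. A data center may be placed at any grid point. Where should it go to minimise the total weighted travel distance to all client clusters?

(10, 8)

Manhattan distance separates: Σwᵢ(|x−xᵢ|+|y−yᵢ|) = Σwᵢ|x−xᵢ| + Σwᵢ|y−yᵢ|, so x and y are optimised independently as 1-D weighted medians.
Total weight W = 713; half = 356.5.
x-coordinate, sorted with cumulative weight:
  x=0 (Eastvale, w=90) cum 90
  x=3 (Midtown, w=3) cum 93
  x=4 (Southcross, w=125) cum 218
  x=7 (Northgate, w=100) cum 318
  x=10 (Lakeside, w=275) cum 593  ← median
  x=11 (Hillcrest, w=50) cum 643
  x=19 (Westmoor, w=70) cum 713
⇒ x* = 10
y-coordinate, sorted with cumulative weight:
  y=3 (Westmoor, w=70) cum 70
  y=7 (Midtown, w=3) cum 73
  y=7 (Lakeside, w=275) cum 348
  y=8 (Southcross, w=125) cum 473  ← median
  y=17 (Eastvale, w=90) cum 563
  y=23 (Hillcrest, w=50) cum 613
  y=25 (Northgate, w=100) cum 713
⇒ y* = 8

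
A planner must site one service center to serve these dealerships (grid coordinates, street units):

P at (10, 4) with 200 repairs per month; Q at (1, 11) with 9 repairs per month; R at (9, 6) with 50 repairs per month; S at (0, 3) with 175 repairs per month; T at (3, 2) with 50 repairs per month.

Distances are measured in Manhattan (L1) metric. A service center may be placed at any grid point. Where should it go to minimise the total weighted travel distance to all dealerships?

Manhattan distance separates: Σwᵢ(|x−xᵢ|+|y−yᵢ|) = Σwᵢ|x−xᵢ| + Σwᵢ|y−yᵢ|, so x and y are optimised independently as 1-D weighted medians.
Total weight W = 484; half = 242.
x-coordinate, sorted with cumulative weight:
  x=0 (S, w=175) cum 175
  x=1 (Q, w=9) cum 184
  x=3 (T, w=50) cum 234
  x=9 (R, w=50) cum 284  ← median
  x=10 (P, w=200) cum 484
⇒ x* = 9
y-coordinate, sorted with cumulative weight:
  y=2 (T, w=50) cum 50
  y=3 (S, w=175) cum 225
  y=4 (P, w=200) cum 425  ← median
  y=6 (R, w=50) cum 475
  y=11 (Q, w=9) cum 484
⇒ y* = 4

(9, 4)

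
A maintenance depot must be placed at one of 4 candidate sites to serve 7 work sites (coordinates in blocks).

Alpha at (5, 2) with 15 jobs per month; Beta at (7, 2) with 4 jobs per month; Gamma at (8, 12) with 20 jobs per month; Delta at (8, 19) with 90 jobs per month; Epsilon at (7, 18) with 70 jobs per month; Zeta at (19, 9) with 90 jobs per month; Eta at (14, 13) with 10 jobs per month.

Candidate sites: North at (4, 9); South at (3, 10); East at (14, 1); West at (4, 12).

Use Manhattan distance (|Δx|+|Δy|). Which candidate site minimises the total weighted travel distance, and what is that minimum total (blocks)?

Total weighted distance at each candidate:
  North (4, 9): total = 3890
  South (3, 10): total = 4108
  East (14, 1): total = 5652
  West (4, 12): total = 3647
Minimum is at West with total 3647 blocks.

West, total 3647 blocks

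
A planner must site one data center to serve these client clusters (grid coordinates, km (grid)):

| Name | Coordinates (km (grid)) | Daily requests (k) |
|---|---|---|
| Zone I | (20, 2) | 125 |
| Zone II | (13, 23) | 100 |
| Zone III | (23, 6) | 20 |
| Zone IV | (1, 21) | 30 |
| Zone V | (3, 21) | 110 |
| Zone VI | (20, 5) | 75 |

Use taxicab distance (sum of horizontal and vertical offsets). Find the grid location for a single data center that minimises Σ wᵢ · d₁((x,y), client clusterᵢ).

(13, 21)

Manhattan distance separates: Σwᵢ(|x−xᵢ|+|y−yᵢ|) = Σwᵢ|x−xᵢ| + Σwᵢ|y−yᵢ|, so x and y are optimised independently as 1-D weighted medians.
Total weight W = 460; half = 230.
x-coordinate, sorted with cumulative weight:
  x=1 (Zone IV, w=30) cum 30
  x=3 (Zone V, w=110) cum 140
  x=13 (Zone II, w=100) cum 240  ← median
  x=20 (Zone I, w=125) cum 365
  x=20 (Zone VI, w=75) cum 440
  x=23 (Zone III, w=20) cum 460
⇒ x* = 13
y-coordinate, sorted with cumulative weight:
  y=2 (Zone I, w=125) cum 125
  y=5 (Zone VI, w=75) cum 200
  y=6 (Zone III, w=20) cum 220
  y=21 (Zone IV, w=30) cum 250  ← median
  y=21 (Zone V, w=110) cum 360
  y=23 (Zone II, w=100) cum 460
⇒ y* = 21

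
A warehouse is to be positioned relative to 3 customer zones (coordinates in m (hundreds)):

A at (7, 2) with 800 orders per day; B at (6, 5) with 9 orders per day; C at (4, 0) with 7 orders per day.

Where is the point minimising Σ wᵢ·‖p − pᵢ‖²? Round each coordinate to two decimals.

(6.96, 2.02)

The minimiser of Σwᵢ‖p−pᵢ‖² is the weighted centroid p* = (Σwᵢpᵢ)/(Σwᵢ).
Σwᵢ = 816.
Σwᵢxᵢ = 800·7 + 9·6 + 7·4 = 5682.
Σwᵢyᵢ = 800·2 + 9·5 + 7·0 = 1645.
x* = 5682/816 = 6.96, y* = 1645/816 = 2.02.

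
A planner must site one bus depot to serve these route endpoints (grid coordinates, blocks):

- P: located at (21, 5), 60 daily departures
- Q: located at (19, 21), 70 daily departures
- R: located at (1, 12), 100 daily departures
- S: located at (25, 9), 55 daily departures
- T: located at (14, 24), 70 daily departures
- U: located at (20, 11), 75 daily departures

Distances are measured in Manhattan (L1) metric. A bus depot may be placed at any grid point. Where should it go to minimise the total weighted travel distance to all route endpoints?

Manhattan distance separates: Σwᵢ(|x−xᵢ|+|y−yᵢ|) = Σwᵢ|x−xᵢ| + Σwᵢ|y−yᵢ|, so x and y are optimised independently as 1-D weighted medians.
Total weight W = 430; half = 215.
x-coordinate, sorted with cumulative weight:
  x=1 (R, w=100) cum 100
  x=14 (T, w=70) cum 170
  x=19 (Q, w=70) cum 240  ← median
  x=20 (U, w=75) cum 315
  x=21 (P, w=60) cum 375
  x=25 (S, w=55) cum 430
⇒ x* = 19
y-coordinate, sorted with cumulative weight:
  y=5 (P, w=60) cum 60
  y=9 (S, w=55) cum 115
  y=11 (U, w=75) cum 190
  y=12 (R, w=100) cum 290  ← median
  y=21 (Q, w=70) cum 360
  y=24 (T, w=70) cum 430
⇒ y* = 12

(19, 12)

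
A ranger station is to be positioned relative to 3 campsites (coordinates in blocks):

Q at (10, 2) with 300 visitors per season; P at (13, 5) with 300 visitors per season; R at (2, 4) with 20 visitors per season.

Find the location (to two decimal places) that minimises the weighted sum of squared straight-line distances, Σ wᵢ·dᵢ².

The minimiser of Σwᵢ‖p−pᵢ‖² is the weighted centroid p* = (Σwᵢpᵢ)/(Σwᵢ).
Σwᵢ = 620.
Σwᵢxᵢ = 300·10 + 300·13 + 20·2 = 6940.
Σwᵢyᵢ = 300·2 + 300·5 + 20·4 = 2180.
x* = 6940/620 = 11.19, y* = 2180/620 = 3.52.

(11.19, 3.52)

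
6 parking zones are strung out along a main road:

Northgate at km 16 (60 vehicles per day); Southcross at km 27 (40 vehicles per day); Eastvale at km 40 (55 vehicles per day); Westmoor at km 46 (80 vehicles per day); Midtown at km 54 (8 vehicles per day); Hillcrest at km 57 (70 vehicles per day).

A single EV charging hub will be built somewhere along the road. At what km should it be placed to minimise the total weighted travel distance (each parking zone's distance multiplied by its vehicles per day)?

For a sum of weighted absolute distances on a line, the optimum is the weighted median (not the mean). Total weight W = 313; half-weight = 156.5.
Sort by position and accumulate weight:
  km 16 (Northgate, w=60) → cum 60
  km 27 (Southcross, w=40) → cum 100
  km 40 (Eastvale, w=55) → cum 155
  km 46 (Westmoor, w=80) → cum 235  ≥ 156.5 → median here
  km 54 (Midtown, w=8) → cum 243
  km 57 (Hillcrest, w=70) → cum 313
Optimal location: km 46.

x = 46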